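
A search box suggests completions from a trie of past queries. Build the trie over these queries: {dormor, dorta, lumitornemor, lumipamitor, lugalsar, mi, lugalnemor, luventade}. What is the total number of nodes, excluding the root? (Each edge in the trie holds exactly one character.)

Insert word by word; a character creates a node only if that edge doesn't already exist:
  "dormor" → 6 new (d, o, r, m, o, r)
  "dorta" → prefix "dor" already present; 2 new (t, a)
  "lumitornemor" → 12 new (l, u, m, i, t, o, r, n, e, m, o, r)
  "lumipamitor" → prefix "lumi" already present; 7 new (p, a, m, i, t, o, r)
  "lugalsar" → prefix "lu" already present; 6 new (g, a, l, s, a, r)
  "mi" → 2 new (m, i)
  "lugalnemor" → prefix "lugal" already present; 5 new (n, e, m, o, r)
  "luventade" → prefix "lu" already present; 7 new (v, e, n, t, a, d, e)
Total nodes = 6 + 2 + 12 + 7 + 6 + 2 + 5 + 7 = 47

47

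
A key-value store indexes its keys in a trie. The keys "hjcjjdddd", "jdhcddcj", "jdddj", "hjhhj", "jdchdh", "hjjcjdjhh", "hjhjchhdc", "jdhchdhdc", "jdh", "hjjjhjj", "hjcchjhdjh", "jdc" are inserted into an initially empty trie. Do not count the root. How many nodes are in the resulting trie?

For each word, the new-node count is its length minus the longest prefix already in the trie:
  "hjcjjdddd" → 9 new (h, j, c, j, j, d, d, d, d)
  "jdhcddcj" → 8 new (j, d, h, c, d, d, c, j)
  "jdddj" → prefix "jd" already present; 3 new (d, d, j)
  "hjhhj" → prefix "hj" already present; 3 new (h, h, j)
  "jdchdh" → prefix "jd" already present; 4 new (c, h, d, h)
  "hjjcjdjhh" → prefix "hj" already present; 7 new (j, c, j, d, j, h, h)
  "hjhjchhdc" → prefix "hjh" already present; 6 new (j, c, h, h, d, c)
  "jdhchdhdc" → prefix "jdhc" already present; 5 new (h, d, h, d, c)
  "jdh" → prefix "jdh" already present; 0 new (none)
  "hjjjhjj" → prefix "hjj" already present; 4 new (j, h, j, j)
  "hjcchjhdjh" → prefix "hjc" already present; 7 new (c, h, j, h, d, j, h)
  "jdc" → prefix "jdc" already present; 0 new (none)
Total nodes = 9 + 8 + 3 + 3 + 4 + 7 + 6 + 5 + 0 + 4 + 7 + 0 = 56

56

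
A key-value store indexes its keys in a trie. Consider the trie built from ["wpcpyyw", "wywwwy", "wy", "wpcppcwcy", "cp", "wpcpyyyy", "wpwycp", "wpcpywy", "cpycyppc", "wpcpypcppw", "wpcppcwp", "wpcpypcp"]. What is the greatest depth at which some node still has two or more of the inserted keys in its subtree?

8

Equivalently: take the maximum, over all pairs, of their longest common prefix length.
"wpcpypcp" and "wpcpypcppw" agree on "wpcpypcp" (8 characters) before diverging; nothing deeper is shared.
Longest shared-prefix length: 8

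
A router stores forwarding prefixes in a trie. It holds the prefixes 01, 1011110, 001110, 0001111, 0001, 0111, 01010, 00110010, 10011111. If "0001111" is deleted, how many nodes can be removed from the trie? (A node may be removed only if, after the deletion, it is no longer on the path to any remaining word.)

A node on "0001111"'s path can go only if nothing else ends at it or branches off below it.
The suffix "111" (3 nodes) is used only by "0001111"; "0001" is itself a stored word, so pruning stops there.
Nodes removed: 3

3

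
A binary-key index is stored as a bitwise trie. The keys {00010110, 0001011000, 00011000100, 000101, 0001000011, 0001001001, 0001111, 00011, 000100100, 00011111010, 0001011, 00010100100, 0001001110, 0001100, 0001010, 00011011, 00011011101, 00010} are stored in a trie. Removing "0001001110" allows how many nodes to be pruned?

Walk "0001001110" from the leaf back toward the root, removing each node that no remaining word uses.
The suffix "110" (3 nodes) is used only by "0001001110"; the node for "0001001" still has the child "0", so pruning stops there.
Nodes removed: 3

3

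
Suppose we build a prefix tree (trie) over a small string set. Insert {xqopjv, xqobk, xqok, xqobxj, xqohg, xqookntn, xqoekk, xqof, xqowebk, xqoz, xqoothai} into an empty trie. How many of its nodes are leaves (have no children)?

A leaf is a node with no children — equivalently, the end of a word that is not a proper prefix of any other stored word.
Those words: "xqobk", "xqobxj", "xqoekk", "xqof", "xqohg", "xqok", "xqookntn", "xqoothai", "xqopjv", "xqowebk", "xqoz"
Leaf count: 11

11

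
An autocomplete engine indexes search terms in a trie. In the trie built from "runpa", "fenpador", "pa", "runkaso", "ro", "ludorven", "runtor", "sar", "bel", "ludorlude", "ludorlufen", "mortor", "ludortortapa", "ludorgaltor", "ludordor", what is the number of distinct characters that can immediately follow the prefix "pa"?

0

Walk "pa" from the root, arriving at one node.
No stored string extends past "pa".
That node has 0 child edges.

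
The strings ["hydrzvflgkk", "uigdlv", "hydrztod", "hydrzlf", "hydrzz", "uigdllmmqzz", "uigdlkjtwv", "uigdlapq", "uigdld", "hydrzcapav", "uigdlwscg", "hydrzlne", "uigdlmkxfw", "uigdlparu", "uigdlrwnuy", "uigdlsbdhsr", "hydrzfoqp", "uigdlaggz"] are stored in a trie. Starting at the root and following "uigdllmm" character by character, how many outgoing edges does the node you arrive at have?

The children of the "uigdllmm" node are the distinct next characters among strings starting with "uigdllmm".
Distinct next characters after "uigdllmm": q.
That node has 1 child edge.

1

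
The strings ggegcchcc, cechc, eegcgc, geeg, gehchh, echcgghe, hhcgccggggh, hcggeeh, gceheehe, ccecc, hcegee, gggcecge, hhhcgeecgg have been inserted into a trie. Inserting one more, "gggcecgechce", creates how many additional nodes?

The longest prefix of "gggcecgechce" already in the trie is "gggcecge" (length 8).
Each of the 4 remaining characters creates one node.

4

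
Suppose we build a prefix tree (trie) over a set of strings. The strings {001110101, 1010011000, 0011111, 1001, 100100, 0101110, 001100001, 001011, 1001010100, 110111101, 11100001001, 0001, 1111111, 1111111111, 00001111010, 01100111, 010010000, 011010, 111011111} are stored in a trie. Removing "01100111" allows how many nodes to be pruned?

Walk "01100111" from the leaf back toward the root, removing each node that no remaining word uses.
The suffix "0111" (4 nodes) is used only by "01100111"; the node for "0110" still has the child "1", so pruning stops there.
Nodes removed: 4

4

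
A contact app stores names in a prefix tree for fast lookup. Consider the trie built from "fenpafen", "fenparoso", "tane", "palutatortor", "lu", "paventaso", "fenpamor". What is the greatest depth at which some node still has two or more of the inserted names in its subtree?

5

Look for the deepest trie node that still has at least two words in its subtree.
e.g. "fenpafen" and "fenpamor" share the prefix "fenpa" of length 5; no pair shares a longer one.
Longest shared-prefix length: 5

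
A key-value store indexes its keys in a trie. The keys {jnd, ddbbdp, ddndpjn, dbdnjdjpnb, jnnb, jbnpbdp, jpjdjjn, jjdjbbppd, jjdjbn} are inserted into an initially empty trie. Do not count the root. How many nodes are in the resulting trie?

46

Insert word by word; a character creates a node only if that edge doesn't already exist:
  "jnd" → 3 new (j, n, d)
  "ddbbdp" → 6 new (d, d, b, b, d, p)
  "ddndpjn" → prefix "dd" already present; 5 new (n, d, p, j, n)
  "dbdnjdjpnb" → prefix "d" already present; 9 new (b, d, n, j, d, j, p, n, b)
  "jnnb" → prefix "jn" already present; 2 new (n, b)
  "jbnpbdp" → prefix "j" already present; 6 new (b, n, p, b, d, p)
  "jpjdjjn" → prefix "j" already present; 6 new (p, j, d, j, j, n)
  "jjdjbbppd" → prefix "j" already present; 8 new (j, d, j, b, b, p, p, d)
  "jjdjbn" → prefix "jjdjb" already present; 1 new (n)
Total nodes = 3 + 6 + 5 + 9 + 2 + 6 + 6 + 8 + 1 = 46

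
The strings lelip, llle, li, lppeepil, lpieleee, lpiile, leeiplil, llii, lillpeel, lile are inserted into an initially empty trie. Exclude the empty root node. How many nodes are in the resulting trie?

Trace insertions, counting only characters that open a new branch:
  "lelip" → 5 new (l, e, l, i, p)
  "llle" → prefix "l" already present; 3 new (l, l, e)
  "li" → prefix "l" already present; 1 new (i)
  "lppeepil" → prefix "l" already present; 7 new (p, p, e, e, p, i, l)
  "lpieleee" → prefix "lp" already present; 6 new (i, e, l, e, e, e)
  "lpiile" → prefix "lpi" already present; 3 new (i, l, e)
  "leeiplil" → prefix "le" already present; 6 new (e, i, p, l, i, l)
  "llii" → prefix "ll" already present; 2 new (i, i)
  "lillpeel" → prefix "li" already present; 6 new (l, l, p, e, e, l)
  "lile" → prefix "lil" already present; 1 new (e)
Total nodes = 5 + 3 + 1 + 7 + 6 + 3 + 6 + 2 + 6 + 1 = 40

40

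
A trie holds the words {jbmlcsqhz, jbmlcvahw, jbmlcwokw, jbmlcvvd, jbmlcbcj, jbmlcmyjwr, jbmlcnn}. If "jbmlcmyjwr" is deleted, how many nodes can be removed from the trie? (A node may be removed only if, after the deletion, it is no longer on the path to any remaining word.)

Walk "jbmlcmyjwr" from the leaf back toward the root, removing each node that no remaining word uses.
The suffix "myjwr" (5 nodes) is used only by "jbmlcmyjwr"; the node for "jbmlc" still has the child "s", so pruning stops there.
Nodes removed: 5

5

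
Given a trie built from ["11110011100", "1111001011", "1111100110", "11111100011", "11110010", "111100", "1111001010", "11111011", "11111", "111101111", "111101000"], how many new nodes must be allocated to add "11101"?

The longest prefix of "11101" already in the trie is "111" (length 3).
So 5 − 3 = 2 new nodes.

2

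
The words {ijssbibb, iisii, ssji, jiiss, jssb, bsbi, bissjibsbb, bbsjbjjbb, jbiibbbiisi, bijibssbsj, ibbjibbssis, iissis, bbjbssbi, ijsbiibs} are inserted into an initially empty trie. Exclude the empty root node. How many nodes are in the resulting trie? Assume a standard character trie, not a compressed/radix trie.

87

Insert word by word; a character creates a node only if that edge doesn't already exist:
  "ijssbibb" → 8 new (i, j, s, s, b, i, b, b)
  "iisii" → prefix "i" already present; 4 new (i, s, i, i)
  "ssji" → 4 new (s, s, j, i)
  "jiiss" → 5 new (j, i, i, s, s)
  "jssb" → prefix "j" already present; 3 new (s, s, b)
  "bsbi" → 4 new (b, s, b, i)
  "bissjibsbb" → prefix "b" already present; 9 new (i, s, s, j, i, b, s, b, b)
  "bbsjbjjbb" → prefix "b" already present; 8 new (b, s, j, b, j, j, b, b)
  "jbiibbbiisi" → prefix "j" already present; 10 new (b, i, i, b, b, b, i, i, s, i)
  "bijibssbsj" → prefix "bi" already present; 8 new (j, i, b, s, s, b, s, j)
  "ibbjibbssis" → prefix "i" already present; 10 new (b, b, j, i, b, b, s, s, i, s)
  "iissis" → prefix "iis" already present; 3 new (s, i, s)
  "bbjbssbi" → prefix "bb" already present; 6 new (j, b, s, s, b, i)
  "ijsbiibs" → prefix "ijs" already present; 5 new (b, i, i, b, s)
Total nodes = 8 + 4 + 4 + 5 + 3 + 4 + 9 + 8 + 10 + 8 + 10 + 3 + 6 + 5 = 87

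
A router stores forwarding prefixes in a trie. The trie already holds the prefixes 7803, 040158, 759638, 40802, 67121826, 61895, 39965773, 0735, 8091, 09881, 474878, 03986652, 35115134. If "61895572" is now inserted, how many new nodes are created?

"61895" is already a path in the trie; the remaining "572" must be added.
So 8 − 5 = 3 new nodes.

3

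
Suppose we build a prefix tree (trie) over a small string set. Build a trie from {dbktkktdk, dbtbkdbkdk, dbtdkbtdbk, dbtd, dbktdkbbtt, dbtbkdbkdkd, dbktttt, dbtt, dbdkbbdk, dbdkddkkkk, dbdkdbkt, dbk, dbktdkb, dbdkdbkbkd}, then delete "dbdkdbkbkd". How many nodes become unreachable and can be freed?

3

A node on "dbdkdbkbkd"'s path can go only if nothing else ends at it or branches off below it.
The suffix "bkd" (3 nodes) is used only by "dbdkdbkbkd"; the node for "dbdkdbk" still has the child "t", so pruning stops there.
Nodes removed: 3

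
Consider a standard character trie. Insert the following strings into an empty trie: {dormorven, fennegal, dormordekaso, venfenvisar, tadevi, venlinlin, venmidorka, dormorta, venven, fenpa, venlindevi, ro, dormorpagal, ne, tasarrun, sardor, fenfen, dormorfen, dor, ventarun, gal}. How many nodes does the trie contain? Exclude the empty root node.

99

For each word, the new-node count is its length minus the longest prefix already in the trie:
  "dormorven" → 9 new (d, o, r, m, o, r, v, e, n)
  "fennegal" → 8 new (f, e, n, n, e, g, a, l)
  "dormordekaso" → prefix "dormor" already present; 6 new (d, e, k, a, s, o)
  "venfenvisar" → 11 new (v, e, n, f, e, n, v, i, s, a, r)
  "tadevi" → 6 new (t, a, d, e, v, i)
  "venlinlin" → prefix "ven" already present; 6 new (l, i, n, l, i, n)
  "venmidorka" → prefix "ven" already present; 7 new (m, i, d, o, r, k, a)
  "dormorta" → prefix "dormor" already present; 2 new (t, a)
  "venven" → prefix "ven" already present; 3 new (v, e, n)
  "fenpa" → prefix "fen" already present; 2 new (p, a)
  "venlindevi" → prefix "venlin" already present; 4 new (d, e, v, i)
  "ro" → 2 new (r, o)
  "dormorpagal" → prefix "dormor" already present; 5 new (p, a, g, a, l)
  "ne" → 2 new (n, e)
  "tasarrun" → prefix "ta" already present; 6 new (s, a, r, r, u, n)
  "sardor" → 6 new (s, a, r, d, o, r)
  "fenfen" → prefix "fen" already present; 3 new (f, e, n)
  "dormorfen" → prefix "dormor" already present; 3 new (f, e, n)
  "dor" → prefix "dor" already present; 0 new (none)
  "ventarun" → prefix "ven" already present; 5 new (t, a, r, u, n)
  "gal" → 3 new (g, a, l)
Total nodes = 9 + 8 + 6 + 11 + 6 + 6 + 7 + 2 + 3 + 2 + 4 + 2 + 5 + 2 + 6 + 6 + 3 + 3 + 0 + 5 + 3 = 99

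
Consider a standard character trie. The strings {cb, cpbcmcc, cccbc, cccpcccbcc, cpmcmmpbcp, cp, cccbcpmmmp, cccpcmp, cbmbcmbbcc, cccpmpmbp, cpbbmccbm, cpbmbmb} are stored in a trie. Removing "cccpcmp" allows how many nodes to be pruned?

2

After clearing the end-marker at "cccpcmp", prune upward until reaching a node still needed by another word.
The suffix "mp" (2 nodes) is used only by "cccpcmp"; the node for "cccpc" still has the child "c", so pruning stops there.
Nodes removed: 2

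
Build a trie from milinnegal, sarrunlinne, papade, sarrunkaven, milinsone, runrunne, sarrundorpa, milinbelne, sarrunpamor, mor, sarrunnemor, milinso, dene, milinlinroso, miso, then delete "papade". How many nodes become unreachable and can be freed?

6

After clearing the end-marker at "papade", prune upward until reaching a node still needed by another word.
No other word shares any prefix with "papade", so all 6 of its nodes go.
Nodes removed: 6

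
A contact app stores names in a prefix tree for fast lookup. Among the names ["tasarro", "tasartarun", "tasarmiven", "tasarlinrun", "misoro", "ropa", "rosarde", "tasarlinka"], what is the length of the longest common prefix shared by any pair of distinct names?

8

The deepest shared node is where two words last agree before diverging.
"tasarlinka" and "tasarlinrun" agree on "tasarlin" (8 characters) before diverging; nothing deeper is shared.
Longest shared-prefix length: 8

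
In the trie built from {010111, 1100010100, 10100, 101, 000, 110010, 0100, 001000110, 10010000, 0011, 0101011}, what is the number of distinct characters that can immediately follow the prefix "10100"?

Follow the path "10100" to its node, then look at its outgoing edges.
No stored string extends past "10100".
That node has 0 child edges.

0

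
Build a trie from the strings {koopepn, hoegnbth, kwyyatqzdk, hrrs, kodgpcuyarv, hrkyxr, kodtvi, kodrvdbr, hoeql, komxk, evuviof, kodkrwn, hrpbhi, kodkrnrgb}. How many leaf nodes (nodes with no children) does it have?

14

A leaf is a node with no children — equivalently, the end of a word that is not a proper prefix of any other stored word.
Those words: "evuviof", "hoegnbth", "hoeql", "hrkyxr", "hrpbhi", "hrrs", "kodgpcuyarv", "kodkrnrgb", "kodkrwn", "kodrvdbr", "kodtvi", "komxk", "koopepn", "kwyyatqzdk"
Leaf count: 14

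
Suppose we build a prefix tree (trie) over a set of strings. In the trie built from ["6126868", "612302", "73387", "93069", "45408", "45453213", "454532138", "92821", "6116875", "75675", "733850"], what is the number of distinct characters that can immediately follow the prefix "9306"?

Follow the path "9306" to its node, then look at its outgoing edges.
Distinct next characters after "9306": 9.
That node has 1 child edge.

1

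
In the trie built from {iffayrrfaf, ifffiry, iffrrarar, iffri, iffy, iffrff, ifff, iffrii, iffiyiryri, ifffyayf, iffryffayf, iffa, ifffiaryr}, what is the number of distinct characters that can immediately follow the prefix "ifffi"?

The children of the "ifffi" node are the distinct next characters among strings starting with "ifffi".
Distinct next characters after "ifffi": a, r.
That node has 2 child edges.

2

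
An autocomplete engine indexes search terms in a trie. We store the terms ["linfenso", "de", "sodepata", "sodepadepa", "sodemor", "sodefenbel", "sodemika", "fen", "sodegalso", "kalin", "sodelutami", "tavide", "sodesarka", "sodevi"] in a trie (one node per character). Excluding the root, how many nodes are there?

Count nodes per top-level branch (shared prefixes stored once):
  'd'-branch (de): 2 nodes
  'f'-branch (fen): 3 nodes
  'k'-branch (kalin): 5 nodes
  'l'-branch (linfenso): 8 nodes
  's'-branch (sodefenbel, sodegalso, sodelutami, sodemika, sodemor, sodepadepa, sodepata, sodesarka, sodevi): 42 nodes
  't'-branch (tavide): 6 nodes
Sum: 66

66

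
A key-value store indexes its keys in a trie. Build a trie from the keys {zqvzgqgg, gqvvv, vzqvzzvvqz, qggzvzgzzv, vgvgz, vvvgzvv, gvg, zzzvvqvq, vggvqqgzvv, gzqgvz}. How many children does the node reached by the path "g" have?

3

The children of the "g" node are the distinct next characters among strings starting with "g".
Distinct next characters after "g": q, v, z.
That node has 3 child edges.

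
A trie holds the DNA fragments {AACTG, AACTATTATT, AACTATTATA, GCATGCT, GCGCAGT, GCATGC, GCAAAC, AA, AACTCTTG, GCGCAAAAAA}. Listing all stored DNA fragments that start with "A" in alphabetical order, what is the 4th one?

Filter for "A…" and sort: "AA", "AACTATTATA", "AACTATTATT", "AACTCTTG", "AACTG"
The 4th is AACTCTTG.

AACTCTTG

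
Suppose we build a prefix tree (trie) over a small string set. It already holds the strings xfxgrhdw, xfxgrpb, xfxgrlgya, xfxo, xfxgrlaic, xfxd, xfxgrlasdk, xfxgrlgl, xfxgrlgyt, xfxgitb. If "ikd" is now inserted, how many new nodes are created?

Nothing in the trie begins with "i"; the whole of "ikd" is new.
3 − 0 = 3 new nodes.

3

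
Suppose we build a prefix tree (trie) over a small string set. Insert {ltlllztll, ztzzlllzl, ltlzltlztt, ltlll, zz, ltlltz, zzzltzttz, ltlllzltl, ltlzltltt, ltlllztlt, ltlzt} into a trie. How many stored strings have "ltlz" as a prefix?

Traverse to the node for "ltlz", then collect every word in that subtree.
Words under "ltlz": ltlzltltt, ltlzltlztt, ltlzt
Count: 3

3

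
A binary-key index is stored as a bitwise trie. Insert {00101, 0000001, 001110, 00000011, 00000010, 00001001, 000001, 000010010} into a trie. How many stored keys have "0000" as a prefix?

Walk to "0000"; the words in its subtree are exactly those with that prefix.
Words under "0000": 0000001, 00000010, 00000011, 000001, 00001001, 000010010
Count: 6

6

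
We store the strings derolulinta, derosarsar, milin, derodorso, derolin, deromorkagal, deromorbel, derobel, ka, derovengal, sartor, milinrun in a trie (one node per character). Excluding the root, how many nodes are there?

60

Count nodes per top-level branch (shared prefixes stored once):
  'd'-branch (derobel, derodorso, derolin, derolulinta, deromorbel, deromorkagal, derosarsar, derovengal): 44 nodes
  'k'-branch (ka): 2 nodes
  'm'-branch (milin, milinrun): 8 nodes
  's'-branch (sartor): 6 nodes
Sum: 60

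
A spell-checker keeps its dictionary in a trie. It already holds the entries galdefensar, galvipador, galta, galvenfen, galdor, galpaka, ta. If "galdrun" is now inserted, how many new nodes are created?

3

"gald" is already a path in the trie; the remaining "run" must be added.
So 7 − 4 = 3 new nodes.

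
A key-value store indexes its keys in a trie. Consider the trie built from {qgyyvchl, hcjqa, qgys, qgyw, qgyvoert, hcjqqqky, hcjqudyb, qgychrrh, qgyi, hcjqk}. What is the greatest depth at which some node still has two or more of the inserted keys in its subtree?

4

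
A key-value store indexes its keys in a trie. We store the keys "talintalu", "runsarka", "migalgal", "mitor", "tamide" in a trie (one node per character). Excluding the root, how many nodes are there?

32

Count nodes per top-level branch (shared prefixes stored once):
  'm'-branch (migalgal, mitor): 11 nodes
  'r'-branch (runsarka): 8 nodes
  't'-branch (talintalu, tamide): 13 nodes
Sum: 32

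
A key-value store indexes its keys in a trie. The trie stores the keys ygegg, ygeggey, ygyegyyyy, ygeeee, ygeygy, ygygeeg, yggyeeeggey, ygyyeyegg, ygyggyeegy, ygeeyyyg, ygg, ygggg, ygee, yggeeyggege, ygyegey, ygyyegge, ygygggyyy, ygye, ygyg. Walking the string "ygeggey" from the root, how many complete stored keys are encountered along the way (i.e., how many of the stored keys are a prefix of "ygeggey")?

Walk "ygeggey" from the root; an end-of-word marker is hit whenever a stored word is a prefix of "ygeggey".
Prefixes of the query that are stored words: "ygegg", "ygeggey"
Count: 2

2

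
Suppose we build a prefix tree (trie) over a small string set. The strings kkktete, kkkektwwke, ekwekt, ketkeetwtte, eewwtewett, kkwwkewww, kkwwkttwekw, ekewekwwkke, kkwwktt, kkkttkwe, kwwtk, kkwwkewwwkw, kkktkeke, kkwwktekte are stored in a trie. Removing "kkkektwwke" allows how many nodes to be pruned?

After clearing the end-marker at "kkkektwwke", prune upward until reaching a node still needed by another word.
The suffix "ektwwke" (7 nodes) is used only by "kkkektwwke"; the node for "kkk" still has the child "t", so pruning stops there.
Nodes removed: 7

7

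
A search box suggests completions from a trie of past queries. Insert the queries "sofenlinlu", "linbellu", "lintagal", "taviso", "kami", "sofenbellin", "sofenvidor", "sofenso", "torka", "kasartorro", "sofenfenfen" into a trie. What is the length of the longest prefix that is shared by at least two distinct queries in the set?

Equivalently: take the maximum, over all pairs, of their longest common prefix length.
e.g. "sofenbellin" and "sofenfenfen" share the prefix "sofen" of length 5; no pair shares a longer one.
Longest shared-prefix length: 5

5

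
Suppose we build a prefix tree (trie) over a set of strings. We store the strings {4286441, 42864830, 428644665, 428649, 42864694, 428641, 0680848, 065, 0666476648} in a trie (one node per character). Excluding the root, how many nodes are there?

Trace insertions, counting only characters that open a new branch:
  "4286441" → 7 new (4, 2, 8, 6, 4, 4, 1)
  "42864830" → prefix "42864" already present; 3 new (8, 3, 0)
  "428644665" → prefix "428644" already present; 3 new (6, 6, 5)
  "428649" → prefix "42864" already present; 1 new (9)
  "42864694" → prefix "42864" already present; 3 new (6, 9, 4)
  "428641" → prefix "42864" already present; 1 new (1)
  "0680848" → 7 new (0, 6, 8, 0, 8, 4, 8)
  "065" → prefix "06" already present; 1 new (5)
  "0666476648" → prefix "06" already present; 8 new (6, 6, 4, 7, 6, 6, 4, 8)
Total nodes = 7 + 3 + 3 + 1 + 3 + 1 + 7 + 1 + 8 = 34

34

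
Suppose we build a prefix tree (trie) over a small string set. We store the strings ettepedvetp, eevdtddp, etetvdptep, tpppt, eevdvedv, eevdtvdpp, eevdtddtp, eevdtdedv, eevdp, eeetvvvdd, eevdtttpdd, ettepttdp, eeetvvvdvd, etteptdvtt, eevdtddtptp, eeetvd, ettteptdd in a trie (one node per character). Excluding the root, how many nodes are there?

76

For each word, the new-node count is its length minus the longest prefix already in the trie:
  "ettepedvetp" → 11 new (e, t, t, e, p, e, d, v, e, t, p)
  "eevdtddp" → prefix "e" already present; 7 new (e, v, d, t, d, d, p)
  "etetvdptep" → prefix "et" already present; 8 new (e, t, v, d, p, t, e, p)
  "tpppt" → 5 new (t, p, p, p, t)
  "eevdvedv" → prefix "eevd" already present; 4 new (v, e, d, v)
  "eevdtvdpp" → prefix "eevdt" already present; 4 new (v, d, p, p)
  "eevdtddtp" → prefix "eevdtdd" already present; 2 new (t, p)
  "eevdtdedv" → prefix "eevdtd" already present; 3 new (e, d, v)
  "eevdp" → prefix "eevd" already present; 1 new (p)
  "eeetvvvdd" → prefix "ee" already present; 7 new (e, t, v, v, v, d, d)
  "eevdtttpdd" → prefix "eevdt" already present; 5 new (t, t, p, d, d)
  "ettepttdp" → prefix "ettep" already present; 4 new (t, t, d, p)
  "eeetvvvdvd" → prefix "eeetvvvd" already present; 2 new (v, d)
  "etteptdvtt" → prefix "ettept" already present; 4 new (d, v, t, t)
  "eevdtddtptp" → prefix "eevdtddtp" already present; 2 new (t, p)
  "eeetvd" → prefix "eeetv" already present; 1 new (d)
  "ettteptdd" → prefix "ett" already present; 6 new (t, e, p, t, d, d)
Total nodes = 11 + 7 + 8 + 5 + 4 + 4 + 2 + 3 + 1 + 7 + 5 + 4 + 2 + 4 + 2 + 1 + 6 = 76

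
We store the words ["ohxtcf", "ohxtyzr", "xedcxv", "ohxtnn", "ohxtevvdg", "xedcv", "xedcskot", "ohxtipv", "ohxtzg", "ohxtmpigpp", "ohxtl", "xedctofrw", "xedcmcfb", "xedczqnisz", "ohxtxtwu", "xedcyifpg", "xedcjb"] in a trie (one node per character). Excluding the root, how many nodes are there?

For each word, the new-node count is its length minus the longest prefix already in the trie:
  "ohxtcf" → 6 new (o, h, x, t, c, f)
  "ohxtyzr" → prefix "ohxt" already present; 3 new (y, z, r)
  "xedcxv" → 6 new (x, e, d, c, x, v)
  "ohxtnn" → prefix "ohxt" already present; 2 new (n, n)
  "ohxtevvdg" → prefix "ohxt" already present; 5 new (e, v, v, d, g)
  "xedcv" → prefix "xedc" already present; 1 new (v)
  "xedcskot" → prefix "xedc" already present; 4 new (s, k, o, t)
  "ohxtipv" → prefix "ohxt" already present; 3 new (i, p, v)
  "ohxtzg" → prefix "ohxt" already present; 2 new (z, g)
  "ohxtmpigpp" → prefix "ohxt" already present; 6 new (m, p, i, g, p, p)
  "ohxtl" → prefix "ohxt" already present; 1 new (l)
  "xedctofrw" → prefix "xedc" already present; 5 new (t, o, f, r, w)
  "xedcmcfb" → prefix "xedc" already present; 4 new (m, c, f, b)
  "xedczqnisz" → prefix "xedc" already present; 6 new (z, q, n, i, s, z)
  "ohxtxtwu" → prefix "ohxt" already present; 4 new (x, t, w, u)
  "xedcyifpg" → prefix "xedc" already present; 5 new (y, i, f, p, g)
  "xedcjb" → prefix "xedc" already present; 2 new (j, b)
Total nodes = 6 + 3 + 6 + 2 + 5 + 1 + 4 + 3 + 2 + 6 + 1 + 5 + 4 + 6 + 4 + 5 + 2 = 65

65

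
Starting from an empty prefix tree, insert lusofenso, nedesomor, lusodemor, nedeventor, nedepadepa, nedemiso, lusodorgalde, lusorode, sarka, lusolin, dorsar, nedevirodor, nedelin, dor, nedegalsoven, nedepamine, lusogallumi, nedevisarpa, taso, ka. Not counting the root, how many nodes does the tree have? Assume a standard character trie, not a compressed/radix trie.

103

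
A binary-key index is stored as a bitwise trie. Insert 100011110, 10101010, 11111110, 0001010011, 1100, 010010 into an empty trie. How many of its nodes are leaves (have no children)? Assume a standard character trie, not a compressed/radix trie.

6

A leaf is a node with no children — equivalently, the end of a word that is not a proper prefix of any other stored word.
Those words: "0001010011", "010010", "100011110", "10101010", "1100", "11111110"
Leaf count: 6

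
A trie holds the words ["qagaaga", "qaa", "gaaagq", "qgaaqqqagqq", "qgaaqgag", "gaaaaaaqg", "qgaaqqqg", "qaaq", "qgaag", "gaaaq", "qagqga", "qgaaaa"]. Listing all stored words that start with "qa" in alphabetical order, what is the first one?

DFS of the "qa" subtree visits, in order: "qaa", "qaaq", "qagaaga", "qagqga"
The 1st is qaa.

qaa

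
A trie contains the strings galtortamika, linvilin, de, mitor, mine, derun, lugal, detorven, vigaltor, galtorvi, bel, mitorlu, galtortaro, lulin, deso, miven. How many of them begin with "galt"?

3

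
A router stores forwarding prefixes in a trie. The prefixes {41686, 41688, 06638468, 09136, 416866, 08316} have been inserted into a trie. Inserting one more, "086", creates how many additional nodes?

Walking "086" from the root, the first 2 characters ("08") follow existing edges; "6" is the first miss.
So 3 − 2 = 1 new nodes.

1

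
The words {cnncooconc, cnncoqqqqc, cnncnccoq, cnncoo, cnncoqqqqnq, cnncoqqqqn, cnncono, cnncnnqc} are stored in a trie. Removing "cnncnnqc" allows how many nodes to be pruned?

3

A node on "cnncnnqc"'s path can go only if nothing else ends at it or branches off below it.
The suffix "nqc" (3 nodes) is used only by "cnncnnqc"; the node for "cnncn" still has the child "c", so pruning stops there.
Nodes removed: 3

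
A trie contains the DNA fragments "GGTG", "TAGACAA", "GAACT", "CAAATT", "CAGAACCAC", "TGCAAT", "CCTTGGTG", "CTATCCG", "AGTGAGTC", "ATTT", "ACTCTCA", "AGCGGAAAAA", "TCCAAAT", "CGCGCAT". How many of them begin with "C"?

Filter for entries beginning with "C":
Words under "C": CAAATT, CAGAACCAC, CCTTGGTG, CGCGCAT, CTATCCG
Count: 5

5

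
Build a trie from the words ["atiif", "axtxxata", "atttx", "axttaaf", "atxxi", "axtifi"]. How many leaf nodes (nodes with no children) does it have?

6

A leaf is a node with no children — equivalently, the end of a word that is not a proper prefix of any other stored word.
Those words: "atiif", "atttx", "atxxi", "axtifi", "axttaaf", "axtxxata"
Leaf count: 6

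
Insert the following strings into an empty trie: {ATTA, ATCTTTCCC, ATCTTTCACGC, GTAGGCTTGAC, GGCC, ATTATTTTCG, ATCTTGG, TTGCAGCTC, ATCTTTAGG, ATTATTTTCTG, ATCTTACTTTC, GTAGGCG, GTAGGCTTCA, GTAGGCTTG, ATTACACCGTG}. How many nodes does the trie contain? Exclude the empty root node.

Insert word by word; a character creates a node only if that edge doesn't already exist:
  "ATTA" → 4 new (A, T, T, A)
  "ATCTTTCCC" → prefix "AT" already present; 7 new (C, T, T, T, C, C, C)
  "ATCTTTCACGC" → prefix "ATCTTTC" already present; 4 new (A, C, G, C)
  "GTAGGCTTGAC" → 11 new (G, T, A, G, G, C, T, T, G, A, C)
  "GGCC" → prefix "G" already present; 3 new (G, C, C)
  "ATTATTTTCG" → prefix "ATTA" already present; 6 new (T, T, T, T, C, G)
  "ATCTTGG" → prefix "ATCTT" already present; 2 new (G, G)
  "TTGCAGCTC" → 9 new (T, T, G, C, A, G, C, T, C)
  "ATCTTTAGG" → prefix "ATCTTT" already present; 3 new (A, G, G)
  "ATTATTTTCTG" → prefix "ATTATTTTC" already present; 2 new (T, G)
  "ATCTTACTTTC" → prefix "ATCTT" already present; 6 new (A, C, T, T, T, C)
  "GTAGGCG" → prefix "GTAGGC" already present; 1 new (G)
  "GTAGGCTTCA" → prefix "GTAGGCTT" already present; 2 new (C, A)
  "GTAGGCTTG" → prefix "GTAGGCTTG" already present; 0 new (none)
  "ATTACACCGTG" → prefix "ATTA" already present; 7 new (C, A, C, C, G, T, G)
Total nodes = 4 + 7 + 4 + 11 + 3 + 6 + 2 + 9 + 3 + 2 + 6 + 1 + 2 + 0 + 7 = 67

67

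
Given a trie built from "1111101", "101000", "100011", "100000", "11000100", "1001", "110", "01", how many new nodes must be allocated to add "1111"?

0

"1111" is already a full path in the trie; only an end-marker is added.
No new nodes are needed: 0.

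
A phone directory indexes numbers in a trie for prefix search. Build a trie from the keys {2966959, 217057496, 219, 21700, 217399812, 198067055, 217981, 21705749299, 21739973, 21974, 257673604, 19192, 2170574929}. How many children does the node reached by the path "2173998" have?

1

Walk "2173998" from the root, arriving at one node.
Characters that immediately follow "2173998" among the stored strings: {1}.
That node has 1 child edge.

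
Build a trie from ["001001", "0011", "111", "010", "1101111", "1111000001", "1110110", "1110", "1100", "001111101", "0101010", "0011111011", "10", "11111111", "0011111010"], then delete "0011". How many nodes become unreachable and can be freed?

0

Walk "0011" from the leaf back toward the root, removing each node that no remaining word uses.
Every node on "0011" is still needed (e.g. by "001111101"), so nothing is freed.
Nodes removed: 0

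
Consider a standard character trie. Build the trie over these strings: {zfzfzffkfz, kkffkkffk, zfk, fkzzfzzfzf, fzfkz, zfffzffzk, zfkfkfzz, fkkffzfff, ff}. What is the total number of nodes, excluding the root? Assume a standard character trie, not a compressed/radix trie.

For each word, the new-node count is its length minus the longest prefix already in the trie:
  "zfzfzffkfz" → 10 new (z, f, z, f, z, f, f, k, f, z)
  "kkffkkffk" → 9 new (k, k, f, f, k, k, f, f, k)
  "zfk" → prefix "zf" already present; 1 new (k)
  "fkzzfzzfzf" → 10 new (f, k, z, z, f, z, z, f, z, f)
  "fzfkz" → prefix "f" already present; 4 new (z, f, k, z)
  "zfffzffzk" → prefix "zf" already present; 7 new (f, f, z, f, f, z, k)
  "zfkfkfzz" → prefix "zfk" already present; 5 new (f, k, f, z, z)
  "fkkffzfff" → prefix "fk" already present; 7 new (k, f, f, z, f, f, f)
  "ff" → prefix "f" already present; 1 new (f)
Total nodes = 10 + 9 + 1 + 10 + 4 + 7 + 5 + 7 + 1 = 54

54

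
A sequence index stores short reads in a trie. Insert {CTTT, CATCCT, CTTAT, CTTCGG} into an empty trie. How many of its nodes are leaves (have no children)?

A leaf is a node with no children — equivalently, the end of a word that is not a proper prefix of any other stored word.
Those words: "CATCCT", "CTTAT", "CTTCGG", "CTTT"
Leaf count: 4

4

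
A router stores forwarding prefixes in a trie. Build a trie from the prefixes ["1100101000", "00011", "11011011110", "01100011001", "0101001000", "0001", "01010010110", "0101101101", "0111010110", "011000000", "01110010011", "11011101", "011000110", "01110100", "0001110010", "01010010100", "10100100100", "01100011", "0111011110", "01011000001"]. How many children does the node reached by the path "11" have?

Walk "11" from the root, arriving at one node.
Characters that immediately follow "11" among the stored strings: {0}.
That node has 1 child edge.

1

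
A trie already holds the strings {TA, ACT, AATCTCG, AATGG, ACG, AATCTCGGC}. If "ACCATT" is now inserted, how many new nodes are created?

Walking "ACCATT" from the root, the first 2 characters ("AC") follow existing edges; "C" is the first miss.
Each of the 4 remaining characters creates one node.

4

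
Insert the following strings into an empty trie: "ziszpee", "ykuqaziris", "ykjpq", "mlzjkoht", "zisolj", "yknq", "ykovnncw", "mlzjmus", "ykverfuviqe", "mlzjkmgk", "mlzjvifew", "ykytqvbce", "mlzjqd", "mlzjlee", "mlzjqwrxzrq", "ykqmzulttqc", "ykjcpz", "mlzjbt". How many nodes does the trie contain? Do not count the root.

Trace insertions, counting only characters that open a new branch:
  "ziszpee" → 7 new (z, i, s, z, p, e, e)
  "ykuqaziris" → 10 new (y, k, u, q, a, z, i, r, i, s)
  "ykjpq" → prefix "yk" already present; 3 new (j, p, q)
  "mlzjkoht" → 8 new (m, l, z, j, k, o, h, t)
  "zisolj" → prefix "zis" already present; 3 new (o, l, j)
  "yknq" → prefix "yk" already present; 2 new (n, q)
  "ykovnncw" → prefix "yk" already present; 6 new (o, v, n, n, c, w)
  "mlzjmus" → prefix "mlzj" already present; 3 new (m, u, s)
  "ykverfuviqe" → prefix "yk" already present; 9 new (v, e, r, f, u, v, i, q, e)
  "mlzjkmgk" → prefix "mlzjk" already present; 3 new (m, g, k)
  "mlzjvifew" → prefix "mlzj" already present; 5 new (v, i, f, e, w)
  "ykytqvbce" → prefix "yk" already present; 7 new (y, t, q, v, b, c, e)
  "mlzjqd" → prefix "mlzj" already present; 2 new (q, d)
  "mlzjlee" → prefix "mlzj" already present; 3 new (l, e, e)
  "mlzjqwrxzrq" → prefix "mlzjq" already present; 6 new (w, r, x, z, r, q)
  "ykqmzulttqc" → prefix "yk" already present; 9 new (q, m, z, u, l, t, t, q, c)
  "ykjcpz" → prefix "ykj" already present; 3 new (c, p, z)
  "mlzjbt" → prefix "mlzj" already present; 2 new (b, t)
Total nodes = 7 + 10 + 3 + 8 + 3 + 2 + 6 + 3 + 9 + 3 + 5 + 7 + 2 + 3 + 6 + 9 + 3 + 2 = 91

91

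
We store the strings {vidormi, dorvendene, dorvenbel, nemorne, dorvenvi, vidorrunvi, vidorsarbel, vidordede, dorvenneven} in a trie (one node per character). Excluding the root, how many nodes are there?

49

Trace insertions, counting only characters that open a new branch:
  "vidormi" → 7 new (v, i, d, o, r, m, i)
  "dorvendene" → 10 new (d, o, r, v, e, n, d, e, n, e)
  "dorvenbel" → prefix "dorven" already present; 3 new (b, e, l)
  "nemorne" → 7 new (n, e, m, o, r, n, e)
  "dorvenvi" → prefix "dorven" already present; 2 new (v, i)
  "vidorrunvi" → prefix "vidor" already present; 5 new (r, u, n, v, i)
  "vidorsarbel" → prefix "vidor" already present; 6 new (s, a, r, b, e, l)
  "vidordede" → prefix "vidor" already present; 4 new (d, e, d, e)
  "dorvenneven" → prefix "dorven" already present; 5 new (n, e, v, e, n)
Total nodes = 7 + 10 + 3 + 7 + 2 + 5 + 6 + 4 + 5 = 49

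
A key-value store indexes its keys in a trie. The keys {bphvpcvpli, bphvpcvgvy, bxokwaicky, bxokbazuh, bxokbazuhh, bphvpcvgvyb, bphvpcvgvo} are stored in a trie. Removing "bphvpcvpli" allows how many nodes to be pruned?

3

Walk "bphvpcvpli" from the leaf back toward the root, removing each node that no remaining word uses.
The suffix "pli" (3 nodes) is used only by "bphvpcvpli"; the node for "bphvpcv" still has the child "g", so pruning stops there.
Nodes removed: 3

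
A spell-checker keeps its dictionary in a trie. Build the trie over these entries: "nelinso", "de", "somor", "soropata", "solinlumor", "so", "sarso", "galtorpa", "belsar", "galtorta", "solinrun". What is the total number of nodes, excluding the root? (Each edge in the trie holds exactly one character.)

Count nodes per top-level branch (shared prefixes stored once):
  'b'-branch (belsar): 6 nodes
  'd'-branch (de): 2 nodes
  'g'-branch (galtorpa, galtorta): 10 nodes
  'n'-branch (nelinso): 7 nodes
  's'-branch (sarso, so, solinlumor, solinrun, somor, soropata): 26 nodes
Sum: 51

51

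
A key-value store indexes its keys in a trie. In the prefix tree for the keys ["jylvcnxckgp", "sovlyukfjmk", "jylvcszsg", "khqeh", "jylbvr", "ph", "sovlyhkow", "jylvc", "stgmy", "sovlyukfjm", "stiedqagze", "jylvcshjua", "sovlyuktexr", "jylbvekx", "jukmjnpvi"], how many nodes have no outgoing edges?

13

Leaves are exactly the stored words that no other stored word extends.
Those words: "jukmjnpvi", "jylbvekx", "jylbvr", "jylvcnxckgp", "jylvcshjua", "jylvcszsg", "khqeh", "ph", "sovlyhkow", "sovlyukfjmk", "sovlyuktexr", "stgmy", "stiedqagze"
Leaf count: 13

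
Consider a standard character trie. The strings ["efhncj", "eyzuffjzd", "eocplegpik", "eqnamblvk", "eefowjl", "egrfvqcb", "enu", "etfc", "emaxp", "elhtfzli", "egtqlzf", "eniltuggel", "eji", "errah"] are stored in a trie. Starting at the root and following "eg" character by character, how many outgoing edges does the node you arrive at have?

2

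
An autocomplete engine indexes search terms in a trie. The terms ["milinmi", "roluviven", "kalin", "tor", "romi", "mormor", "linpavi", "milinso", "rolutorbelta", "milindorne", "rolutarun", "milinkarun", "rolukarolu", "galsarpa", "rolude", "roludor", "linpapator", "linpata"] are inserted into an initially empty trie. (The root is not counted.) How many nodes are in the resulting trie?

For each word, the new-node count is its length minus the longest prefix already in the trie:
  "milinmi" → 7 new (m, i, l, i, n, m, i)
  "roluviven" → 9 new (r, o, l, u, v, i, v, e, n)
  "kalin" → 5 new (k, a, l, i, n)
  "tor" → 3 new (t, o, r)
  "romi" → prefix "ro" already present; 2 new (m, i)
  "mormor" → prefix "m" already present; 5 new (o, r, m, o, r)
  "linpavi" → 7 new (l, i, n, p, a, v, i)
  "milinso" → prefix "milin" already present; 2 new (s, o)
  "rolutorbelta" → prefix "rolu" already present; 8 new (t, o, r, b, e, l, t, a)
  "milindorne" → prefix "milin" already present; 5 new (d, o, r, n, e)
  "rolutarun" → prefix "rolut" already present; 4 new (a, r, u, n)
  "milinkarun" → prefix "milin" already present; 5 new (k, a, r, u, n)
  "rolukarolu" → prefix "rolu" already present; 6 new (k, a, r, o, l, u)
  "galsarpa" → 8 new (g, a, l, s, a, r, p, a)
  "rolude" → prefix "rolu" already present; 2 new (d, e)
  "roludor" → prefix "rolud" already present; 2 new (o, r)
  "linpapator" → prefix "linpa" already present; 5 new (p, a, t, o, r)
  "linpata" → prefix "linpa" already present; 2 new (t, a)
Total nodes = 7 + 9 + 5 + 3 + 2 + 5 + 7 + 2 + 8 + 5 + 4 + 5 + 6 + 8 + 2 + 2 + 5 + 2 = 87

87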